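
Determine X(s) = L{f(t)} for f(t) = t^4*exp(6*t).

X(s) = 24/(s - 6)^5

L{t^4} = 4!/s^5 = 24/s^5.
By the first shifting theorem, multiplying by e^(6t) replaces s with s - 6.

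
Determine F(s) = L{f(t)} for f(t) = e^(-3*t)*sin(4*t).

L{sin(4t)} = 4/(s^2 + 16).
By the first shifting theorem, multiplying by e^(-3t) replaces s with s + 3.

F(s) = 4/((s + 3)^2 + 16)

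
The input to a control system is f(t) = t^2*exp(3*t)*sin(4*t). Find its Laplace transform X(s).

L{sin(4t)} = 4/(s^2 + 16).
Multiplying by e^(3t) shifts s → s - 3, so L{exp(3*t)*sin(4*t)} = 4/((s - 3)^2 + 16).
Then apply L{t^2·g(t)} = (-1)^2 d^2/ds^2[G(s)] with G(s) = 4/((s - 3)^2 + 16):
differentiating 2 times and applying the sign gives 8*(3*s^2 - 18*s + 11)/(s^2 - 6*s + 25)^3.

X(s) = 8*(3*s^2 - 18*s + 11)/(s^2 - 6*s + 25)^3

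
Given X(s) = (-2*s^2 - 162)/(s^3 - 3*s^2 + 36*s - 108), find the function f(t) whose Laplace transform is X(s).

f(t) = -4*exp(3*t) + sin(6*t) + 2*cos(6*t)

Factor the denominator: s^3 - 3*s^2 + 36*s - 108 = (s - 3)*(s^2 + 36).
Partial fraction decomposition gives [-4/(s - 3)] + [2*s/(s^2 + 36)] + [6/(s^2 + 36)].
Invert each term: -4/(s - 3) ↔ -4e^(3t); 2·s/(s^2 + 36) ↔ 2cos(6t); 1·6/(s^2 + 36) ↔ sin(6t).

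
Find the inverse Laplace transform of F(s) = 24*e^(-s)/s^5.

The factor e^(-s) signals a time shift by c = 1 (second shifting theorem).
L{t^4} = 4!/s^5 = 24/s^5, so L^-1{24/s^5} = t^4.
Hence the inverse is u(t - 1) times that function evaluated at t - 1.

Heaviside(t - 1)*((t - 1)^4)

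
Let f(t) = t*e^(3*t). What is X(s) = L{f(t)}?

X(s) = (s - 3)^(-2)

L{t} = 1!/s^2 = 1/s^2.
By the first shifting theorem, multiplying by e^(3t) replaces s with s - 3.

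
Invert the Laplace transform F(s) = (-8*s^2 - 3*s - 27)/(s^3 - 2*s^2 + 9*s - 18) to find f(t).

Factor the denominator: s^3 - 2*s^2 + 9*s - 18 = (s - 2)*(s^2 + 9).
Partial fraction decomposition gives [-5/(s - 2)] + [-3*s/(s^2 + 9)] + [-9/(s^2 + 9)].
Invert each term: -5/(s - 2) ↔ -5e^(2t); -3·s/(s^2 + 9) ↔ -3cos(3t); -3·3/(s^2 + 9) ↔ -3sin(3t).

f(t) = -5*exp(2*t) - 3*sin(3*t) - 3*cos(3*t)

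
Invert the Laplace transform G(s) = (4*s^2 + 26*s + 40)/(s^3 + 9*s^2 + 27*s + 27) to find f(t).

f(t) = -t^2*exp(-3*t) + 2*t*exp(-3*t) + 4*exp(-3*t)

Factor the denominator: s^3 + 9*s^2 + 27*s + 27 = (s + 3)^3.
Partial fraction decomposition gives [4/(s + 3)] + [2/(s + 3)^2] + [-2/(s + 3)^3].
Invert each term: 4/(s + 3) ↔ 4e^(-3t); 2/(s + 3)^2 ↔ 2t·e^(-3t); -2/(s + 3)^3 ↔ (-1)t^2·e^(-3t).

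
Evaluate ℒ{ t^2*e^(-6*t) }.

L{e^(-6t)} = 1/(s + 6).
Then apply L{t^2·g(t)} = (-1)^2 d^2/ds^2[G(s)] with G(s) = 1/(s + 6):
differentiating 2 times and applying the sign gives 2/(s + 6)^3.

2/(s + 6)^3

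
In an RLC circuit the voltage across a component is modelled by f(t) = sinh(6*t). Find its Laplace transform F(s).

F(s) = 6/(s^2 - 36)

L{sinh(6t)} = 6/(s^2 - 36).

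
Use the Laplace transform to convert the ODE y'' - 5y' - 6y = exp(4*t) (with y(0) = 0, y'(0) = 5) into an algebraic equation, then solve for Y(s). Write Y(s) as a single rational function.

Y(s) = (5*s - 19)/(s^3 - 9*s^2 + 14*s + 24)

Take the Laplace transform of both sides.
Using L{y''} = s^2 Y - s·y(0) - y'(0) and L{y'} = sY - y(0), with y(0) = 0, y'(0) = 5, the left side becomes (s^2 - 5*s - 6)Y - (5).
The right side is L{exp(4*t)} = 1/(s - 4).
So (s^2 - 5*s - 6)Y = 1/(s - 4) + (5).
Isolate Y and clear denominators.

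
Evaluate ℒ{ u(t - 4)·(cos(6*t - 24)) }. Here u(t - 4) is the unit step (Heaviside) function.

s*exp(-4*s)/(s^2 + 36)

By the second shifting theorem, L{u(t - c)·g(t - c)} = e^(-cs)·G(s) with c = 4 and G(s) = L{g(t)}.
L{cos(6t)} = s/(s^2 + 36).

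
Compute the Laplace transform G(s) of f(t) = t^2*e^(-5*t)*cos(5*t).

L{cos(5t)} = s/(s^2 + 25).
Multiplying by e^(-5t) shifts s → s + 5, so L{e^(-5*t)*cos(5*t)} = (s + 5)/((s + 5)^2 + 25).
Then apply L{t^2·g(t)} = (-1)^2 d^2/ds^2[H(s)] with H(s) = (s + 5)/((s + 5)^2 + 25):
differentiating 2 times and applying the sign gives 2*(s + 5)*(s^2 + 10*s - 50)/(s^2 + 10*s + 50)^3.

G(s) = 2*(s + 5)*(s^2 + 10*s - 50)/(s^2 + 10*s + 50)^3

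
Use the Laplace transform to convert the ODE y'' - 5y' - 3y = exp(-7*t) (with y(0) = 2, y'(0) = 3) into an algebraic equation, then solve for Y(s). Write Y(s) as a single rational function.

Y(s) = (2*s^2 + 7*s - 48)/(s^3 + 2*s^2 - 38*s - 21)

Take the Laplace transform of both sides.
The derivative rules (L{y''} = s^2 Y - s·y(0) - y'(0) and L{y'} = sY - y(0), with y(0) = 2, y'(0) = 3) turn the left side into (s^2 - 5*s - 3)Y - (2*s - 7).
The right side is L{exp(-7*t)} = 1/(s + 7).
So (s^2 - 5*s - 3)Y = 1/(s + 7) + (2*s - 7).
Solve for Y(s) and write it as one ratio of polynomials.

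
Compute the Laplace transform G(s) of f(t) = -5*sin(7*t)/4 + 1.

Apply the Laplace transform termwise.
L{1} = 1/s; (-5/4)·[L{sin(7t)} = 7/(s^2 + 49)].

G(s) = -35/(4*(s^2 + 49)) + 1/s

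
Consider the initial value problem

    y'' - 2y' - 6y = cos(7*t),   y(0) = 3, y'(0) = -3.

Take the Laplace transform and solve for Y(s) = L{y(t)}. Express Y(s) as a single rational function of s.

Transform both sides with L{·}.
With L{y''} = s^2 Y - s·y(0) - y'(0) and L{y'} = sY - y(0), with y(0) = 3, y'(0) = -3: the LHS transforms to (s^2 - 2*s - 6)Y - (3*s - 9).
The right side is L{cos(7*t)} = s/(s^2 + 49).
So (s^2 - 2*s - 6)Y = s/(s^2 + 49) + (3*s - 9).
Solve for Y(s) and write it as one ratio of polynomials.

Y(s) = (3*s^3 - 9*s^2 + 148*s - 441)/(s^4 - 2*s^3 + 43*s^2 - 98*s - 294)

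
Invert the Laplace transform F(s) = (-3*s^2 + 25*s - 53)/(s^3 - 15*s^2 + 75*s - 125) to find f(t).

Factor the denominator: s^3 - 15*s^2 + 75*s - 125 = (s - 5)^3.
Partial fraction decomposition gives [-3/(s - 5)] + [-5/(s - 5)^2] + [-3/(s - 5)^3].
Invert each term: -3/(s - 5) ↔ -3e^(5t); -5/(s - 5)^2 ↔ -5t·e^(5t); -3/(s - 5)^3 ↔ (-3/2)t^2·e^(5t).

f(t) = -3*t^2*exp(5*t)/2 - 5*t*exp(5*t) - 3*exp(5*t)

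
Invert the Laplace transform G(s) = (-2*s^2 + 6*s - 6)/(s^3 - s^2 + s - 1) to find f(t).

f(t) = -exp(t) + 5*sin(t) - cos(t)

Factor the denominator: s^3 - s^2 + s - 1 = (s - 1)*(s^2 + 1).
Partial fraction decomposition gives [-1/(s - 1)] + [-s/(s^2 + 1)] + [5/(s^2 + 1)].
Invert each term: -1/(s - 1) ↔ -e^(t); -1·s/(s^2 + 1) ↔ -cos(t); 5·1/(s^2 + 1) ↔ 5sin(t).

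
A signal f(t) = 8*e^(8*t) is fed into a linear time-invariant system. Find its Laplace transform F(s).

L{8} = 8/s.
By the first shifting theorem, multiplying by e^(8t) replaces s with s - 8.

F(s) = 8/(s - 8)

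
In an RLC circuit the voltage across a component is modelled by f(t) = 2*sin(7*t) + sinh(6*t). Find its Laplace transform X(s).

X(s) = 14/(s^2 + 49) + 6/(s^2 - 36)

The transform is linear, so treat each term independently.
(2)·[L{sin(7t)} = 7/(s^2 + 49)]; L{sinh(6t)} = 6/(s^2 - 36).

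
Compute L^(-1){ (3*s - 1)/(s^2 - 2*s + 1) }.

Factor the denominator: s^2 - 2*s + 1 = (s - 1)^2.
Partial fraction decomposition gives [3/(s - 1)] + [2/(s - 1)^2].
Invert each term: 3/(s - 1) ↔ 3e^(t); 2/(s - 1)^2 ↔ 2t·e^(t).

2*t*exp(t) + 3*exp(t)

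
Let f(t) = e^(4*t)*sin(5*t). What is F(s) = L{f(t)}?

F(s) = 5/((s - 4)^2 + 25)

L{sin(5t)} = 5/(s^2 + 25).
By the first shifting theorem, multiplying by e^(4t) replaces s with s - 4.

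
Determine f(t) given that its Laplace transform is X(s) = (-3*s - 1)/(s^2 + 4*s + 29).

f(t) = exp(-2*t)*sin(5*t) - 3*exp(-2*t)*cos(5*t)

Complete the square in the denominator: s^2 + 4*s + 29 = (s + 2)^2 + 5^2.
Split the numerator to match: -3*s - 1 = -3·(s + 2) + 1·5.
Invert each term: -3·(s + 2)/((s + 2)^2 + 25) ↔ -3e^(-2t)cos(5t); 1·5/((s + 2)^2 + 25) ↔ e^(-2t)sin(5t).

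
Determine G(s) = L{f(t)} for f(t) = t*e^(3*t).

L{e^(3t)} = 1/(s - 3).
Then apply L{t·g(t)} = -d/ds[H(s)] with H(s) = 1/(s - 3):
differentiating 1 time and applying the sign gives (s - 3)^(-2).

G(s) = (s - 3)^(-2)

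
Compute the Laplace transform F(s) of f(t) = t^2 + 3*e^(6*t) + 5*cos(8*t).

The transform is linear, so treat each term independently.
(5)·[L{cos(8t)} = s/(s^2 + 64)]; L{t^2} = 2!/s^3 = 2/s^3; (3)·[L{e^(6t)} = 1/(s - 6)].

F(s) = 5*s/(s^2 + 64) + 3/(s - 6) + 2/s^3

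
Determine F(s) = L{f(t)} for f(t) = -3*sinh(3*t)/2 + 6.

By linearity of the Laplace transform, transform each term separately.
(-3/2)·[L{sinh(3t)} = 3/(s^2 - 9)]; L{6} = 6/s.

F(s) = -9/(2*(s^2 - 9)) + 6/s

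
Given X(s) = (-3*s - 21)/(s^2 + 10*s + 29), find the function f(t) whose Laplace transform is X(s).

f(t) = -3*exp(-5*t)*sin(2*t) - 3*exp(-5*t)*cos(2*t)

Complete the square in the denominator: s^2 + 10*s + 29 = (s + 5)^2 + 2^2.
Split the numerator to match: -3*s - 21 = -3·(s + 5) - 3·2.
Invert each term: -3·(s + 5)/((s + 5)^2 + 4) ↔ -3e^(-5t)cos(2t); -3·2/((s + 5)^2 + 4) ↔ -3e^(-5t)sin(2t).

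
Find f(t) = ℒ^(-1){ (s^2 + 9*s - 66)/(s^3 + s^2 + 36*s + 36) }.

Factor the denominator: s^3 + s^2 + 36*s + 36 = (s + 1)*(s^2 + 36).
Partial fraction decomposition gives [-2/(s + 1)] + [3*s/(s^2 + 36)] + [6/(s^2 + 36)].
Invert each term: -2/(s + 1) ↔ -2e^(-t); 3·s/(s^2 + 36) ↔ 3cos(6t); 1·6/(s^2 + 36) ↔ sin(6t).

f(t) = sin(6*t) + 3*cos(6*t) - 2*exp(-t)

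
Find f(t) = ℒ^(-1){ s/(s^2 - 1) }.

Since L{cosh(t)} = s/(s^2 - 1), the inverse is cosh(t).

f(t) = cosh(t)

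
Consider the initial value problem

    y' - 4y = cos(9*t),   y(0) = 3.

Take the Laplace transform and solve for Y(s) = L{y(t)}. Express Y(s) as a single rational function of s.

Transform both sides with L{·}.
With L{y'} = sY - y(0) = sY - 3: the LHS transforms to (s - 4)Y - (3).
The right side is L{cos(9*t)} = s/(s^2 + 81).
So (s - 4)Y = s/(s^2 + 81) + (3).
Divide through and combine into a single rational function.

Y(s) = (3*s^2 + s + 243)/(s^3 - 4*s^2 + 81*s - 324)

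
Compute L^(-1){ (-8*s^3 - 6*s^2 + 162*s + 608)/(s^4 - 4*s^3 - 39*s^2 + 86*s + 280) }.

-4*exp(7*t) - 4*exp(4*t) + 2*exp(-2*t) - 2*exp(-5*t)

Factor the denominator: s^4 - 4*s^3 - 39*s^2 + 86*s + 280 = (s - 7)*(s - 4)*(s + 2)*(s + 5).
Partial fraction decomposition gives [-4/(s - 4)] + [-2/(s + 5)] + [2/(s + 2)] + [-4/(s - 7)].
Invert each term: -4/(s - 4) ↔ -4e^(4t); -2/(s + 5) ↔ -2e^(-5t); 2/(s + 2) ↔ 2e^(-2t); -4/(s - 7) ↔ -4e^(7t).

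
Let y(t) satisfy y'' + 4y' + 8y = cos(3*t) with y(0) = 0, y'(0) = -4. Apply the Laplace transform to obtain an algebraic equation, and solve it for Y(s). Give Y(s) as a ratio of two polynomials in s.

Transform both sides with L{·}.
The derivative rules (L{y''} = s^2 Y - s·y(0) - y'(0) and L{y'} = sY - y(0), with y(0) = 0, y'(0) = -4) turn the left side into (s^2 + 4*s + 8)Y - (-4).
The right side is L{cos(3*t)} = s/(s^2 + 9).
So (s^2 + 4*s + 8)Y = s/(s^2 + 9) + (-4).
Isolate Y and clear denominators.

Y(s) = (-4*s^2 + s - 36)/(s^4 + 4*s^3 + 17*s^2 + 36*s + 72)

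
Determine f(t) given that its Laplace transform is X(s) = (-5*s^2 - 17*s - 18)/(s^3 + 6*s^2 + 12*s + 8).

f(t) = -2*t^2*exp(-2*t) + 3*t*exp(-2*t) - 5*exp(-2*t)

Factor the denominator: s^3 + 6*s^2 + 12*s + 8 = (s + 2)^3.
Partial fraction decomposition gives [-5/(s + 2)] + [3/(s + 2)^2] + [-4/(s + 2)^3].
Invert each term: -5/(s + 2) ↔ -5e^(-2t); 3/(s + 2)^2 ↔ 3t·e^(-2t); -4/(s + 2)^3 ↔ (-2)t^2·e^(-2t).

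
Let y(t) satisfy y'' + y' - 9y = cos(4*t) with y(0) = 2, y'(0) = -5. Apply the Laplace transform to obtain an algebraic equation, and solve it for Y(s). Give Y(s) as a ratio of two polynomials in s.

Transform both sides with L{·}.
Using L{y''} = s^2 Y - s·y(0) - y'(0) and L{y'} = sY - y(0), with y(0) = 2, y'(0) = -5, the left side becomes (s^2 + s - 9)Y - (2*s - 3).
The right side is L{cos(4*t)} = s/(s^2 + 16).
So (s^2 + s - 9)Y = s/(s^2 + 16) + (2*s - 3).
Solve for Y(s) and write it as one ratio of polynomials.

Y(s) = (2*s^3 - 3*s^2 + 33*s - 48)/(s^4 + s^3 + 7*s^2 + 16*s - 144)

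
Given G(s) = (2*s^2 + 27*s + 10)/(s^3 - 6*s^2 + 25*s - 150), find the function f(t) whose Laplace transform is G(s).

f(t) = 4*exp(6*t) + 3*sin(5*t) - 2*cos(5*t)

Factor the denominator: s^3 - 6*s^2 + 25*s - 150 = (s - 6)*(s^2 + 25).
Partial fraction decomposition gives [4/(s - 6)] + [-2*s/(s^2 + 25)] + [15/(s^2 + 25)].
Invert each term: 4/(s - 6) ↔ 4e^(6t); -2·s/(s^2 + 25) ↔ -2cos(5t); 3·5/(s^2 + 25) ↔ 3sin(5t).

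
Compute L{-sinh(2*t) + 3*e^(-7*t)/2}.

By linearity of the Laplace transform, transform each term separately.
(-1)·[L{sinh(2t)} = 2/(s^2 - 4)]; (3/2)·[L{e^(-7t)} = 1/(s + 7)].

-2/(s^2 - 4) + 3/(2*(s + 7))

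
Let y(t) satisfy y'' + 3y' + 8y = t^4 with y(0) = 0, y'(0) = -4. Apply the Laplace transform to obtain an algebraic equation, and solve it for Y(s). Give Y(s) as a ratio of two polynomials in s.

Apply the Laplace transform to the equation.
Using L{y''} = s^2 Y - s·y(0) - y'(0) and L{y'} = sY - y(0), with y(0) = 0, y'(0) = -4, the left side becomes (s^2 + 3*s + 8)Y - (-4).
The right side is L{t^4} = 24/s^5.
So (s^2 + 3*s + 8)Y = 24/s^5 + (-4).
Divide through and combine into a single rational function.

Y(s) = (-4*s^5 + 24)/(s^7 + 3*s^6 + 8*s^5)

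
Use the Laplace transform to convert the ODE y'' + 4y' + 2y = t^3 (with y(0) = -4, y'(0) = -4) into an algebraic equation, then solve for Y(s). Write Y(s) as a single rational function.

Laplace-transform each side.
With L{y''} = s^2 Y - s·y(0) - y'(0) and L{y'} = sY - y(0), with y(0) = -4, y'(0) = -4: the LHS transforms to (s^2 + 4*s + 2)Y - (-4*s - 20).
The right side is L{t^3} = 6/s^4.
So (s^2 + 4*s + 2)Y = 6/s^4 + (-4*s - 20).
Divide through and combine into a single rational function.

Y(s) = (-4*s^5 - 20*s^4 + 6)/(s^6 + 4*s^5 + 2*s^4)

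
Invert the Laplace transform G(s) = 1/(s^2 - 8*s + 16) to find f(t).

f(t) = t*exp(4*t)

Rewrite the denominator: s^2 - 8*s + 16 = (s - 4)^2.
The form in (s - 4) signals a first-shifting-theorem factor e^(4t).
Since L{t} = 1!/s^2 = 1/s^2, the inverse is t*exp(4*t).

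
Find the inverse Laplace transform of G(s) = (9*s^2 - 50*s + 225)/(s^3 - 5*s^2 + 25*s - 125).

Factor the denominator: s^3 - 5*s^2 + 25*s - 125 = (s - 5)*(s^2 + 25).
Partial fraction decomposition gives [4/(s - 5)] + [5*s/(s^2 + 25)] + [-25/(s^2 + 25)].
Invert each term: 4/(s - 5) ↔ 4e^(5t); 5·s/(s^2 + 25) ↔ 5cos(5t); -5·5/(s^2 + 25) ↔ -5sin(5t).

4*exp(5*t) - 5*sin(5*t) + 5*cos(5*t)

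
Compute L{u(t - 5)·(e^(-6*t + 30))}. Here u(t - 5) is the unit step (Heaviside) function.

By the second shifting theorem, L{u(t - c)·g(t - c)} = e^(-cs)·H(s) with c = 5 and H(s) = L{g(t)}.
L{e^(-6t)} = 1/(s + 6).

exp(-5*s)/(s + 6)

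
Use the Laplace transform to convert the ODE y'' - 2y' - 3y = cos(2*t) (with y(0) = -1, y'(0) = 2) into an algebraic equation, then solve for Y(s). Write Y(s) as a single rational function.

Y(s) = (-s^3 + 4*s^2 - 3*s + 16)/(s^4 - 2*s^3 + s^2 - 8*s - 12)

Apply the Laplace transform to the equation.
The derivative rules (L{y''} = s^2 Y - s·y(0) - y'(0) and L{y'} = sY - y(0), with y(0) = -1, y'(0) = 2) turn the left side into (s^2 - 2*s - 3)Y - (-s + 4).
The right side is L{cos(2*t)} = s/(s^2 + 4).
So (s^2 - 2*s - 3)Y = s/(s^2 + 4) + (-s + 4).
Solve for Y(s) and write it as one ratio of polynomials.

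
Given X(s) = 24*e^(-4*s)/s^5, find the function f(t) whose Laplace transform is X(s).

The factor e^(-4s) signals a time shift by c = 4 (second shifting theorem).
L{t^4} = 4!/s^5 = 24/s^5, so L^-1{24/s^5} = t^4.
Hence the inverse is u(t - 4) times that function evaluated at t - 4.

f(t) = Heaviside(t - 4)*((t - 4)^4)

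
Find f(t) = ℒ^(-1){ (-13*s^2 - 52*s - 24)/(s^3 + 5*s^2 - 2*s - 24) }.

f(t) = -6*exp(2*t) - 3*exp(-3*t) - 4*exp(-4*t)

Factor the denominator: s^3 + 5*s^2 - 2*s - 24 = (s - 2)*(s + 3)*(s + 4).
Partial fraction decomposition gives [-3/(s + 3)] + [-4/(s + 4)] + [-6/(s - 2)].
Invert each term: -3/(s + 3) ↔ -3e^(-3t); -4/(s + 4) ↔ -4e^(-4t); -6/(s - 2) ↔ -6e^(2t).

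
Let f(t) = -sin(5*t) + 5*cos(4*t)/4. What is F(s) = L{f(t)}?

Apply the Laplace transform termwise.
(-1)·[L{sin(5t)} = 5/(s^2 + 25)]; (5/4)·[L{cos(4t)} = s/(s^2 + 16)].

F(s) = 5*s/(4*(s^2 + 16)) - 5/(s^2 + 25)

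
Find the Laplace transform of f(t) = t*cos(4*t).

(s - 4)*(s + 4)/(s^2 + 16)^2

L{cos(4t)} = s/(s^2 + 16).
Then apply L{t·g(t)} = -d/ds[G(s)] with G(s) = s/(s^2 + 16):
differentiating 1 time and applying the sign gives (s - 4)*(s + 4)/(s^2 + 16)^2.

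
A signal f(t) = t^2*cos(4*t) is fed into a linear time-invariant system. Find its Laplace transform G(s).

L{cos(4t)} = s/(s^2 + 16).
Then apply L{t^2·g(t)} = (-1)^2 d^2/ds^2[H(s)] with H(s) = s/(s^2 + 16):
differentiating 2 times and applying the sign gives 2*s*(s^2 - 48)/(s^2 + 16)^3.

G(s) = 2*s*(s^2 - 48)/(s^2 + 16)^3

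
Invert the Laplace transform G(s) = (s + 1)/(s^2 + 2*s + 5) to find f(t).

f(t) = exp(-t)*cos(2*t)

Rewrite the denominator: s^2 + 2*s + 5 = (s + 1)^2 + 4.
The form in (s + 1) signals a first-shifting-theorem factor e^(-t).
Since L{cos(2t)} = s/(s^2 + 4), the inverse is e^(-t)*cos(2*t).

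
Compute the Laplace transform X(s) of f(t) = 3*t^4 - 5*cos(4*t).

X(s) = -5*s/(s^2 + 16) + 72/s^5

The transform is linear, so treat each term independently.
(-5)·[L{cos(4t)} = s/(s^2 + 16)]; (3)·[L{t^4} = 4!/s^5 = 24/s^5].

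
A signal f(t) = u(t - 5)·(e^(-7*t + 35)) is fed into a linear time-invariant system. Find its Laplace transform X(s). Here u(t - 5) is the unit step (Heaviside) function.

By the second shifting theorem, L{u(t - c)·g(t - c)} = e^(-cs)·G(s) with c = 5 and G(s) = L{g(t)}.
L{e^(-7t)} = 1/(s + 7).

X(s) = exp(-5*s)/(s + 7)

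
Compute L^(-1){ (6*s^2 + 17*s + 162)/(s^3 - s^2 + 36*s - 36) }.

Factor the denominator: s^3 - s^2 + 36*s - 36 = (s - 1)*(s^2 + 36).
Partial fraction decomposition gives [5/(s - 1)] + [s/(s^2 + 36)] + [18/(s^2 + 36)].
Invert each term: 5/(s - 1) ↔ 5e^(t); 1·s/(s^2 + 36) ↔ cos(6t); 3·6/(s^2 + 36) ↔ 3sin(6t).

5*exp(t) + 3*sin(6*t) + cos(6*t)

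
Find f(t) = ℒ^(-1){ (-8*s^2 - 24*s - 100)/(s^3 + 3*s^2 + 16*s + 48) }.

Factor the denominator: s^3 + 3*s^2 + 16*s + 48 = (s + 3)*(s^2 + 16).
Partial fraction decomposition gives [-4/(s + 3)] + [-4*s/(s^2 + 16)] + [-12/(s^2 + 16)].
Invert each term: -4/(s + 3) ↔ -4e^(-3t); -4·s/(s^2 + 16) ↔ -4cos(4t); -3·4/(s^2 + 16) ↔ -3sin(4t).

f(t) = -3*sin(4*t) - 4*cos(4*t) - 4*exp(-3*t)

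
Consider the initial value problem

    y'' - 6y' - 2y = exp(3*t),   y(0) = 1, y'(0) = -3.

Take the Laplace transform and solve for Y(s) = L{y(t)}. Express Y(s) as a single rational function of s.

Transform both sides with L{·}.
The derivative rules (L{y''} = s^2 Y - s·y(0) - y'(0) and L{y'} = sY - y(0), with y(0) = 1, y'(0) = -3) turn the left side into (s^2 - 6*s - 2)Y - (s - 9).
The right side is L{exp(3*t)} = 1/(s - 3).
So (s^2 - 6*s - 2)Y = 1/(s - 3) + (s - 9).
Solve for Y(s) and write it as one ratio of polynomials.

Y(s) = (s^2 - 12*s + 28)/(s^3 - 9*s^2 + 16*s + 6)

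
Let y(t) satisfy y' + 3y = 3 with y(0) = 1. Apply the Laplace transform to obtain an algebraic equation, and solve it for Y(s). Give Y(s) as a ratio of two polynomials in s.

Y(s) = 1/s

Take the Laplace transform of both sides.
Using L{y'} = sY - y(0) = sY - 1, the left side becomes (s + 3)Y - (1).
The right side is L{3} = 3/s.
So (s + 3)Y = 3/s + (1).
Solve for Y(s) and write it as one ratio of polynomials.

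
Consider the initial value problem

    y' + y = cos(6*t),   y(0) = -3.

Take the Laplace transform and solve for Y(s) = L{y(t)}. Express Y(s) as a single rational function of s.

Y(s) = (-3*s^2 + s - 108)/(s^3 + s^2 + 36*s + 36)

Take the Laplace transform of both sides.
With L{y'} = sY - y(0) = sY - (-3): the LHS transforms to (s + 1)Y - (-3).
The right side is L{cos(6*t)} = s/(s^2 + 36).
So (s + 1)Y = s/(s^2 + 36) + (-3).
Solve for Y(s) and write it as one ratio of polynomials.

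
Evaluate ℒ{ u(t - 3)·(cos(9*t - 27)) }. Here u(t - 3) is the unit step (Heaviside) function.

By the second shifting theorem, L{u(t - c)·g(t - c)} = e^(-cs)·G(s) with c = 3 and G(s) = L{g(t)}.
L{cos(9t)} = s/(s^2 + 81).

s*exp(-3*s)/(s^2 + 81)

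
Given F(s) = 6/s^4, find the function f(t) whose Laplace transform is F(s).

f(t) = t^3

Since L{t^3} = 3!/s^4 = 6/s^4, the inverse is t^3.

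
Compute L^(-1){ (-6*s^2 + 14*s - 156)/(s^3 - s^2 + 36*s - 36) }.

-4*exp(t) + 2*sin(6*t) - 2*cos(6*t)

Factor the denominator: s^3 - s^2 + 36*s - 36 = (s - 1)*(s^2 + 36).
Partial fraction decomposition gives [-4/(s - 1)] + [-2*s/(s^2 + 36)] + [12/(s^2 + 36)].
Invert each term: -4/(s - 1) ↔ -4e^(t); -2·s/(s^2 + 36) ↔ -2cos(6t); 2·6/(s^2 + 36) ↔ 2sin(6t).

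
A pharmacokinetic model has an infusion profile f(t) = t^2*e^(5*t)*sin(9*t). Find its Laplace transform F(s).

F(s) = 54*(s^2 - 10*s - 2)/(s^2 - 10*s + 106)^3

L{sin(9t)} = 9/(s^2 + 81).
Multiplying by e^(5t) shifts s → s - 5, so L{e^(5*t)*sin(9*t)} = 9/((s - 5)^2 + 81).
Then apply L{t^2·g(t)} = (-1)^2 d^2/ds^2[G(s)] with G(s) = 9/((s - 5)^2 + 81):
differentiating 2 times and applying the sign gives 54*(s^2 - 10*s - 2)/(s^2 - 10*s + 106)^3.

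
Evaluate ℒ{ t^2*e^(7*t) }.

L{e^(7t)} = 1/(s - 7).
Then apply L{t^2·g(t)} = (-1)^2 d^2/ds^2[G(s)] with G(s) = 1/(s - 7):
differentiating 2 times and applying the sign gives 2/(s - 7)^3.

2/(s - 7)^3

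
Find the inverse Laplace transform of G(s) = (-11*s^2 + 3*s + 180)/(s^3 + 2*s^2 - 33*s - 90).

Factor the denominator: s^3 + 2*s^2 - 33*s - 90 = (s - 6)*(s + 3)*(s + 5).
Partial fraction decomposition gives [-2/(s - 6)] + [-5/(s + 5)] + [-4/(s + 3)].
Invert each term: -2/(s - 6) ↔ -2e^(6t); -5/(s + 5) ↔ -5e^(-5t); -4/(s + 3) ↔ -4e^(-3t).

-2*exp(6*t) - 4*exp(-3*t) - 5*exp(-5*t)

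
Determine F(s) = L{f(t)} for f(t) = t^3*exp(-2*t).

L{t^3} = 3!/s^4 = 6/s^4.
By the first shifting theorem, multiplying by e^(-2t) replaces s with s + 2.

F(s) = 6/(s + 2)^4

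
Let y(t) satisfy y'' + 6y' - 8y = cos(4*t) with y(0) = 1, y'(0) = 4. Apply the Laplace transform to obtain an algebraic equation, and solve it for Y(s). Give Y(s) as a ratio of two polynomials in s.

Laplace-transform each side.
Using L{y''} = s^2 Y - s·y(0) - y'(0) and L{y'} = sY - y(0), with y(0) = 1, y'(0) = 4, the left side becomes (s^2 + 6*s - 8)Y - (s + 10).
The right side is L{cos(4*t)} = s/(s^2 + 16).
So (s^2 + 6*s - 8)Y = s/(s^2 + 16) + (s + 10).
Divide through and combine into a single rational function.

Y(s) = (s^3 + 10*s^2 + 17*s + 160)/(s^4 + 6*s^3 + 8*s^2 + 96*s - 128)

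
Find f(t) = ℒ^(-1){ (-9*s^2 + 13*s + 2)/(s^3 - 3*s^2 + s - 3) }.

f(t) = -4*exp(3*t) - 2*sin(t) - 5*cos(t)

Factor the denominator: s^3 - 3*s^2 + s - 3 = (s - 3)*(s^2 + 1).
Partial fraction decomposition gives [-4/(s - 3)] + [-5*s/(s^2 + 1)] + [-2/(s^2 + 1)].
Invert each term: -4/(s - 3) ↔ -4e^(3t); -5·s/(s^2 + 1) ↔ -5cos(t); -2·1/(s^2 + 1) ↔ -2sin(t).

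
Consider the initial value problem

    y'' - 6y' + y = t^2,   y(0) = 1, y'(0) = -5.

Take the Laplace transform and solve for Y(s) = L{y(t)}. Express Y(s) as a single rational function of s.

Laplace-transform each side.
With L{y''} = s^2 Y - s·y(0) - y'(0) and L{y'} = sY - y(0), with y(0) = 1, y'(0) = -5: the LHS transforms to (s^2 - 6*s + 1)Y - (s - 11).
The right side is L{t^2} = 2/s^3.
So (s^2 - 6*s + 1)Y = 2/s^3 + (s - 11).
Divide through and combine into a single rational function.

Y(s) = (s^4 - 11*s^3 + 2)/(s^5 - 6*s^4 + s^3)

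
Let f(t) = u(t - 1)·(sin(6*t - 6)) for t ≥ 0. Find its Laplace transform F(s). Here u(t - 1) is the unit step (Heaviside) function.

By the second shifting theorem, L{u(t - c)·g(t - c)} = e^(-cs)·G(s) with c = 1 and G(s) = L{g(t)}.
L{sin(6t)} = 6/(s^2 + 36).

F(s) = 6*exp(-s)/(s^2 + 36)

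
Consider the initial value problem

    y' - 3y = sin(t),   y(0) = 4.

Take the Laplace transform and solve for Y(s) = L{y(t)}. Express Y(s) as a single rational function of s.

Y(s) = (4*s^2 + 5)/(s^3 - 3*s^2 + s - 3)

Apply the Laplace transform to the equation.
The derivative rules (L{y'} = sY - y(0) = sY - 4) turn the left side into (s - 3)Y - (4).
The right side is L{sin(t)} = 1/(s^2 + 1).
So (s - 3)Y = 1/(s^2 + 1) + (4).
Solve for Y(s) and write it as one ratio of polynomials.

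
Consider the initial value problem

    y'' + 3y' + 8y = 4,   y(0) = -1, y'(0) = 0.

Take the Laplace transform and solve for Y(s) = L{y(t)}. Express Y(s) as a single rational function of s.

Y(s) = (-s^2 - 3*s + 4)/(s^3 + 3*s^2 + 8*s)

Transform both sides with L{·}.
With L{y''} = s^2 Y - s·y(0) - y'(0) and L{y'} = sY - y(0), with y(0) = -1, y'(0) = 0: the LHS transforms to (s^2 + 3*s + 8)Y - (-s - 3).
The right side is L{4} = 4/s.
So (s^2 + 3*s + 8)Y = 4/s + (-s - 3).
Isolate Y and clear denominators.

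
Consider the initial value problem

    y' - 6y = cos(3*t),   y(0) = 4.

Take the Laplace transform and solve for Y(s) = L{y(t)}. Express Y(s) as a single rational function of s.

Y(s) = (4*s^2 + s + 36)/(s^3 - 6*s^2 + 9*s - 54)

Laplace-transform each side.
With L{y'} = sY - y(0) = sY - 4: the LHS transforms to (s - 6)Y - (4).
The right side is L{cos(3*t)} = s/(s^2 + 9).
So (s - 6)Y = s/(s^2 + 9) + (4).
Solve for Y(s) and write it as one ratio of polynomials.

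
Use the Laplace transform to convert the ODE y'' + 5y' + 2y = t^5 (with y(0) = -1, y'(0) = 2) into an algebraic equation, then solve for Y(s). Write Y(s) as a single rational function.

Y(s) = (-s^7 - 3*s^6 + 120)/(s^8 + 5*s^7 + 2*s^6)

Take the Laplace transform of both sides.
With L{y''} = s^2 Y - s·y(0) - y'(0) and L{y'} = sY - y(0), with y(0) = -1, y'(0) = 2: the LHS transforms to (s^2 + 5*s + 2)Y - (-s - 3).
The right side is L{t^5} = 120/s^6.
So (s^2 + 5*s + 2)Y = 120/s^6 + (-s - 3).
Isolate Y and clear denominators.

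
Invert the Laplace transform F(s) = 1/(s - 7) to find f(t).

Since L{e^(7t)} = 1/(s - 7), the inverse is e^(7*t).

f(t) = exp(7*t)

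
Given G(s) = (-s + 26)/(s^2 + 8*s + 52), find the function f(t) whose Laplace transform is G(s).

Complete the square in the denominator: s^2 + 8*s + 52 = (s + 4)^2 + 6^2.
Split the numerator to match: -s + 26 = -1·(s + 4) + 5·6.
Invert each term: -1·(s + 4)/((s + 4)^2 + 36) ↔ -e^(-4t)cos(6t); 5·6/((s + 4)^2 + 36) ↔ 5e^(-4t)sin(6t).

f(t) = 5*exp(-4*t)*sin(6*t) - exp(-4*t)*cos(6*t)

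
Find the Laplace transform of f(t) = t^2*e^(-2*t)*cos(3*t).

2*(s + 2)*(s^2 + 4*s - 23)/(s^2 + 4*s + 13)^3

L{cos(3t)} = s/(s^2 + 9).
Multiplying by e^(-2t) shifts s → s + 2, so L{e^(-2*t)*cos(3*t)} = (s + 2)/((s + 2)^2 + 9).
Then apply L{t^2·g(t)} = (-1)^2 d^2/ds^2[G(s)] with G(s) = (s + 2)/((s + 2)^2 + 9):
differentiating 2 times and applying the sign gives 2*(s + 2)*(s^2 + 4*s - 23)/(s^2 + 4*s + 13)^3.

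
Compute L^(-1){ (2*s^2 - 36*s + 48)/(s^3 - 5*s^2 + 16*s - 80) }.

Factor the denominator: s^3 - 5*s^2 + 16*s - 80 = (s - 5)*(s^2 + 16).
Partial fraction decomposition gives [-2/(s - 5)] + [4*s/(s^2 + 16)] + [-16/(s^2 + 16)].
Invert each term: -2/(s - 5) ↔ -2e^(5t); 4·s/(s^2 + 16) ↔ 4cos(4t); -4·4/(s^2 + 16) ↔ -4sin(4t).

-2*exp(5*t) - 4*sin(4*t) + 4*cos(4*t)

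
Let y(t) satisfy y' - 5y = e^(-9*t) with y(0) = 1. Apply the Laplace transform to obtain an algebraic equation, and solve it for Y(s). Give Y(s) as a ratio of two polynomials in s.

Y(s) = (s + 10)/(s^2 + 4*s - 45)

Transform both sides with L{·}.
With L{y'} = sY - y(0) = sY - 1: the LHS transforms to (s - 5)Y - (1).
The right side is L{e^(-9*t)} = 1/(s + 9).
So (s - 5)Y = 1/(s + 9) + (1).
Isolate Y and clear denominators.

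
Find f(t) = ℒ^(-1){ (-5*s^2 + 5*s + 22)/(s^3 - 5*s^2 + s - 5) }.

f(t) = -3*exp(5*t) - 5*sin(t) - 2*cos(t)

Factor the denominator: s^3 - 5*s^2 + s - 5 = (s - 5)*(s^2 + 1).
Partial fraction decomposition gives [-3/(s - 5)] + [-2*s/(s^2 + 1)] + [-5/(s^2 + 1)].
Invert each term: -3/(s - 5) ↔ -3e^(5t); -2·s/(s^2 + 1) ↔ -2cos(t); -5·1/(s^2 + 1) ↔ -5sin(t).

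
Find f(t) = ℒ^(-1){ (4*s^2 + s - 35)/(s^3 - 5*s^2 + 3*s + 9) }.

f(t) = t*exp(3*t) + 6*exp(3*t) - 2*exp(-t)

Factor the denominator: s^3 - 5*s^2 + 3*s + 9 = (s - 3)^2*(s + 1).
Partial fraction decomposition gives [6/(s - 3)] + [(s - 3)^(-2)] + [-2/(s + 1)].
Invert each term: 6/(s - 3) ↔ 6e^(3t); 1/(s - 3)^2 ↔ t·e^(3t); -2/(s + 1) ↔ -2e^(-t).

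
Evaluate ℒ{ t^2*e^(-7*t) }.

L{e^(-7t)} = 1/(s + 7).
Then apply L{t^2·g(t)} = (-1)^2 d^2/ds^2[H(s)] with H(s) = 1/(s + 7):
differentiating 2 times and applying the sign gives 2/(s + 7)^3.

2/(s + 7)^3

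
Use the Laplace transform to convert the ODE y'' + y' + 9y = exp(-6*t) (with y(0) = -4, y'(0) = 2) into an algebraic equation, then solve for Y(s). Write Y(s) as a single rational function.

Laplace-transform each side.
Using L{y''} = s^2 Y - s·y(0) - y'(0) and L{y'} = sY - y(0), with y(0) = -4, y'(0) = 2, the left side becomes (s^2 + s + 9)Y - (-4*s - 2).
The right side is L{exp(-6*t)} = 1/(s + 6).
So (s^2 + s + 9)Y = 1/(s + 6) + (-4*s - 2).
Isolate Y and clear denominators.

Y(s) = (-4*s^2 - 26*s - 11)/(s^3 + 7*s^2 + 15*s + 54)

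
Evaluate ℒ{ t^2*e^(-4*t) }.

2/(s + 4)^3

L{e^(-4t)} = 1/(s + 4).
Then apply L{t^2·g(t)} = (-1)^2 d^2/ds^2[H(s)] with H(s) = 1/(s + 4):
differentiating 2 times and applying the sign gives 2/(s + 4)^3.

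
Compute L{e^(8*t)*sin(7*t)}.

7/((s - 8)^2 + 49)

L{sin(7t)} = 7/(s^2 + 49).
By the first shifting theorem, multiplying by e^(8t) replaces s with s - 8.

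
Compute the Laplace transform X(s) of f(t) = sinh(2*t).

X(s) = 2/(s^2 - 4)

L{sinh(2t)} = 2/(s^2 - 4).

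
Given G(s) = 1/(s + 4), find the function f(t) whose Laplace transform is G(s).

f(t) = exp(-4*t)

Since L{e^(-4t)} = 1/(s + 4), the inverse is e^(-4*t).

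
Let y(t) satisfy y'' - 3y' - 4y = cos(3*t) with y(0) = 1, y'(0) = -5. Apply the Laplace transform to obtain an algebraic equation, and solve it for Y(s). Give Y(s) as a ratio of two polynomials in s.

Transform both sides with L{·}.
The derivative rules (L{y''} = s^2 Y - s·y(0) - y'(0) and L{y'} = sY - y(0), with y(0) = 1, y'(0) = -5) turn the left side into (s^2 - 3*s - 4)Y - (s - 8).
The right side is L{cos(3*t)} = s/(s^2 + 9).
So (s^2 - 3*s - 4)Y = s/(s^2 + 9) + (s - 8).
Divide through and combine into a single rational function.

Y(s) = (s^3 - 8*s^2 + 10*s - 72)/(s^4 - 3*s^3 + 5*s^2 - 27*s - 36)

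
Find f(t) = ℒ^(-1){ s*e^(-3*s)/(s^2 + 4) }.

The factor e^(-3s) signals a time shift by c = 3 (second shifting theorem).
L{cos(2t)} = s/(s^2 + 4), so L^-1{s/(s^2 + 4)} = cos(2*t).
Hence the inverse is u(t - 3) times that function evaluated at t - 3.

f(t) = Heaviside(t - 3)*(cos(2*t - 6))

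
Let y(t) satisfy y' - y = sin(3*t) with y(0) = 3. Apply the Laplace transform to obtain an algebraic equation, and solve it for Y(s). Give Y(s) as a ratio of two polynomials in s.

Y(s) = (3*s^2 + 30)/(s^3 - s^2 + 9*s - 9)

Laplace-transform each side.
The derivative rules (L{y'} = sY - y(0) = sY - 3) turn the left side into (s - 1)Y - (3).
The right side is L{sin(3*t)} = 3/(s^2 + 9).
So (s - 1)Y = 3/(s^2 + 9) + (3).
Solve for Y(s) and write it as one ratio of polynomials.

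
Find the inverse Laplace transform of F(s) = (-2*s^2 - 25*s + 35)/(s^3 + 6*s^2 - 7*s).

Factor the denominator: s^3 + 6*s^2 - 7*s = s*(s - 1)*(s + 7).
Partial fraction decomposition gives [-5/s] + [2/(s + 7)] + [1/(s - 1)].
Invert each term: -5/(s - 0) ↔ -5e^(0t); 2/(s + 7) ↔ 2e^(-7t); 1/(s - 1) ↔ e^(t).

exp(t) - 5 + 2*exp(-7*t)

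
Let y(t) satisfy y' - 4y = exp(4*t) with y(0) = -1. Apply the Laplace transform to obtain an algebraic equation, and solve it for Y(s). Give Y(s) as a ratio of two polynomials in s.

Y(s) = (-s + 5)/(s^2 - 8*s + 16)

Apply the Laplace transform to the equation.
With L{y'} = sY - y(0) = sY - (-1): the LHS transforms to (s - 4)Y - (-1).
The right side is L{exp(4*t)} = 1/(s - 4).
So (s - 4)Y = 1/(s - 4) + (-1).
Divide through and combine into a single rational function.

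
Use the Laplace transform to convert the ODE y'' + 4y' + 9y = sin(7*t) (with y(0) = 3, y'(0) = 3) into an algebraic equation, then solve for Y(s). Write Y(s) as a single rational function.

Take the Laplace transform of both sides.
With L{y''} = s^2 Y - s·y(0) - y'(0) and L{y'} = sY - y(0), with y(0) = 3, y'(0) = 3: the LHS transforms to (s^2 + 4*s + 9)Y - (3*s + 15).
The right side is L{sin(7*t)} = 7/(s^2 + 49).
So (s^2 + 4*s + 9)Y = 7/(s^2 + 49) + (3*s + 15).
Solve for Y(s) and write it as one ratio of polynomials.

Y(s) = (3*s^3 + 15*s^2 + 147*s + 742)/(s^4 + 4*s^3 + 58*s^2 + 196*s + 441)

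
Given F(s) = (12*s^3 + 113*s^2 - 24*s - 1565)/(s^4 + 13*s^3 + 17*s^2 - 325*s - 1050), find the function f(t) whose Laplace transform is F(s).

Factor the denominator: s^4 + 13*s^3 + 17*s^2 - 325*s - 1050 = (s - 5)*(s + 5)*(s + 6)*(s + 7).
Partial fraction decomposition gives [5/(s + 6)] + [6/(s + 5)] + [2/(s - 5)] + [-1/(s + 7)].
Invert each term: 5/(s + 6) ↔ 5e^(-6t); 6/(s + 5) ↔ 6e^(-5t); 2/(s - 5) ↔ 2e^(5t); -1/(s + 7) ↔ -e^(-7t).

f(t) = 2*exp(5*t) + 6*exp(-5*t) + 5*exp(-6*t) - exp(-7*t)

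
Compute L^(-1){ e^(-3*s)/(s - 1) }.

Heaviside(t - 3)*(exp(t - 3))

The factor e^(-3s) signals a time shift by c = 3 (second shifting theorem).
L{e^(t)} = 1/(s - 1), so L^-1{1/(s - 1)} = e^(t).
Hence the inverse is u(t - 3) times that function evaluated at t - 3.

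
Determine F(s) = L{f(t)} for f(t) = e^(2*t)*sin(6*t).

F(s) = 6/((s - 2)^2 + 36)

L{sin(6t)} = 6/(s^2 + 36).
By the first shifting theorem, multiplying by e^(2t) replaces s with s - 2.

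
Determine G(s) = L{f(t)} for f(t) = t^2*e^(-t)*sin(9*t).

G(s) = 54*(s^2 + 2*s - 26)/(s^2 + 2*s + 82)^3

L{sin(9t)} = 9/(s^2 + 81).
Multiplying by e^(-t) shifts s → s + 1, so L{e^(-t)*sin(9*t)} = 9/((s + 1)^2 + 81).
Then apply L{t^2·g(t)} = (-1)^2 d^2/ds^2[H(s)] with H(s) = 9/((s + 1)^2 + 81):
differentiating 2 times and applying the sign gives 54*(s^2 + 2*s - 26)/(s^2 + 2*s + 82)^3.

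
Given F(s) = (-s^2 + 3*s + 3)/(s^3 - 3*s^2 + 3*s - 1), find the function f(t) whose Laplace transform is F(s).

Factor the denominator: s^3 - 3*s^2 + 3*s - 1 = (s - 1)^3.
Partial fraction decomposition gives [-1/(s - 1)] + [(s - 1)^(-2)] + [5/(s - 1)^3].
Invert each term: -1/(s - 1) ↔ -e^(t); 1/(s - 1)^2 ↔ t·e^(t); 5/(s - 1)^3 ↔ (5/2)t^2·e^(t).

f(t) = 5*t^2*exp(t)/2 + t*exp(t) - exp(t)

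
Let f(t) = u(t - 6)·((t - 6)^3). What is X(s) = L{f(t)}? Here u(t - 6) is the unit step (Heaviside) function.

X(s) = 6*exp(-6*s)/s^4

By the second shifting theorem, L{u(t - c)·g(t - c)} = e^(-cs)·G(s) with c = 6 and G(s) = L{g(t)}.
L{t^3} = 3!/s^4 = 6/s^4.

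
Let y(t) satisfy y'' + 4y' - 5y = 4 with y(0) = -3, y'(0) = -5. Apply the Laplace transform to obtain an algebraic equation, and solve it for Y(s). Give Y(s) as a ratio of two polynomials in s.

Transform both sides with L{·}.
Using L{y''} = s^2 Y - s·y(0) - y'(0) and L{y'} = sY - y(0), with y(0) = -3, y'(0) = -5, the left side becomes (s^2 + 4*s - 5)Y - (-3*s - 17).
The right side is L{4} = 4/s.
So (s^2 + 4*s - 5)Y = 4/s + (-3*s - 17).
Isolate Y and clear denominators.

Y(s) = (-3*s^2 - 17*s + 4)/(s^3 + 4*s^2 - 5*s)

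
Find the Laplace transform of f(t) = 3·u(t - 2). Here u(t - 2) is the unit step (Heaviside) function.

By the second shifting theorem, L{u(t - c)·g(t - c)} = e^(-cs)·H(s) with c = 2 and H(s) = L{g(t)}.
L{3} = 3/s.

3*exp(-2*s)/s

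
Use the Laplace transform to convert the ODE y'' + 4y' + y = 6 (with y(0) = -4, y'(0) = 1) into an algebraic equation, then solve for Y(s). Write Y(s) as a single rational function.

Laplace-transform each side.
The derivative rules (L{y''} = s^2 Y - s·y(0) - y'(0) and L{y'} = sY - y(0), with y(0) = -4, y'(0) = 1) turn the left side into (s^2 + 4*s + 1)Y - (-4*s - 15).
The right side is L{6} = 6/s.
So (s^2 + 4*s + 1)Y = 6/s + (-4*s - 15).
Isolate Y and clear denominators.

Y(s) = (-4*s^2 - 15*s + 6)/(s^3 + 4*s^2 + s)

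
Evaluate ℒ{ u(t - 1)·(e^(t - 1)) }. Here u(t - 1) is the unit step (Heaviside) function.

exp(-s)/(s - 1)

By the second shifting theorem, L{u(t - c)·g(t - c)} = e^(-cs)·G(s) with c = 1 and G(s) = L{g(t)}.
L{e^(t)} = 1/(s - 1).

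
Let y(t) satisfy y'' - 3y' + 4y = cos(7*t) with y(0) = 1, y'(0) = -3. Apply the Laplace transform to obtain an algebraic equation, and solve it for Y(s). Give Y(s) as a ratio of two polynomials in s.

Transform both sides with L{·}.
Using L{y''} = s^2 Y - s·y(0) - y'(0) and L{y'} = sY - y(0), with y(0) = 1, y'(0) = -3, the left side becomes (s^2 - 3*s + 4)Y - (s - 6).
The right side is L{cos(7*t)} = s/(s^2 + 49).
So (s^2 - 3*s + 4)Y = s/(s^2 + 49) + (s - 6).
Isolate Y and clear denominators.

Y(s) = (s^3 - 6*s^2 + 50*s - 294)/(s^4 - 3*s^3 + 53*s^2 - 147*s + 196)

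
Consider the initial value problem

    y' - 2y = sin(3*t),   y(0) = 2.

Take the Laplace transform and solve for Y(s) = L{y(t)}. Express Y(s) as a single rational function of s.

Y(s) = (2*s^2 + 21)/(s^3 - 2*s^2 + 9*s - 18)

Transform both sides with L{·}.
Using L{y'} = sY - y(0) = sY - 2, the left side becomes (s - 2)Y - (2).
The right side is L{sin(3*t)} = 3/(s^2 + 9).
So (s - 2)Y = 3/(s^2 + 9) + (2).
Divide through and combine into a single rational function.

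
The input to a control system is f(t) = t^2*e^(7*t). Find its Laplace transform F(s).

L{e^(7t)} = 1/(s - 7).
Then apply L{t^2·g(t)} = (-1)^2 d^2/ds^2[G(s)] with G(s) = 1/(s - 7):
differentiating 2 times and applying the sign gives 2/(s - 7)^3.

F(s) = 2/(s - 7)^3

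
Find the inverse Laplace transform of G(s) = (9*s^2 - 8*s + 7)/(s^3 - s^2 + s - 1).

Factor the denominator: s^3 - s^2 + s - 1 = (s - 1)*(s^2 + 1).
Partial fraction decomposition gives [4/(s - 1)] + [5*s/(s^2 + 1)] + [-3/(s^2 + 1)].
Invert each term: 4/(s - 1) ↔ 4e^(t); 5·s/(s^2 + 1) ↔ 5cos(t); -3·1/(s^2 + 1) ↔ -3sin(t).

4*exp(t) - 3*sin(t) + 5*cos(t)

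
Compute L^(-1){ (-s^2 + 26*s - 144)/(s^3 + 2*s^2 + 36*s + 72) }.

3*sin(6*t) + 4*cos(6*t) - 5*exp(-2*t)

Factor the denominator: s^3 + 2*s^2 + 36*s + 72 = (s + 2)*(s^2 + 36).
Partial fraction decomposition gives [-5/(s + 2)] + [4*s/(s^2 + 36)] + [18/(s^2 + 36)].
Invert each term: -5/(s + 2) ↔ -5e^(-2t); 4·s/(s^2 + 36) ↔ 4cos(6t); 3·6/(s^2 + 36) ↔ 3sin(6t).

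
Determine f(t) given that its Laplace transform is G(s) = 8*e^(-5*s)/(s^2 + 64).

f(t) = Heaviside(t - 5)*(sin(8*t - 40))

The factor e^(-5s) signals a time shift by c = 5 (second shifting theorem).
L{sin(8t)} = 8/(s^2 + 64), so L^-1{8/(s^2 + 64)} = sin(8*t).
Hence the inverse is u(t - 5) times that function evaluated at t - 5.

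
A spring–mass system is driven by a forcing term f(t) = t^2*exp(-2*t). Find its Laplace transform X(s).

X(s) = 2/(s + 2)^3

L{e^(-2t)} = 1/(s + 2).
Then apply L{t^2·g(t)} = (-1)^2 d^2/ds^2[G(s)] with G(s) = 1/(s + 2):
differentiating 2 times and applying the sign gives 2/(s + 2)^3.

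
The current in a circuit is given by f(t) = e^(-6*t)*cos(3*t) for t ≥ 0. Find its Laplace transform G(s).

G(s) = (s + 6)/((s + 6)^2 + 9)

L{cos(3t)} = s/(s^2 + 9).
By the first shifting theorem, multiplying by e^(-6t) replaces s with s + 6.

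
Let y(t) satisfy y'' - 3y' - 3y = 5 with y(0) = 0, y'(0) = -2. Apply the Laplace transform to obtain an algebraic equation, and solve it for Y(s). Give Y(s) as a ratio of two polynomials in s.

Take the Laplace transform of both sides.
With L{y''} = s^2 Y - s·y(0) - y'(0) and L{y'} = sY - y(0), with y(0) = 0, y'(0) = -2: the LHS transforms to (s^2 - 3*s - 3)Y - (-2).
The right side is L{5} = 5/s.
So (s^2 - 3*s - 3)Y = 5/s + (-2).
Divide through and combine into a single rational function.

Y(s) = (-2*s + 5)/(s^3 - 3*s^2 - 3*s)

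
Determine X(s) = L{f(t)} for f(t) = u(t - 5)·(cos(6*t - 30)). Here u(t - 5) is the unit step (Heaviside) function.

By the second shifting theorem, L{u(t - c)·g(t - c)} = e^(-cs)·G(s) with c = 5 and G(s) = L{g(t)}.
L{cos(6t)} = s/(s^2 + 36).

X(s) = s*exp(-5*s)/(s^2 + 36)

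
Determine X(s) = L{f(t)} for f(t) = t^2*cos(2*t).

L{cos(2t)} = s/(s^2 + 4).
Then apply L{t^2·g(t)} = (-1)^2 d^2/ds^2[G(s)] with G(s) = s/(s^2 + 4):
differentiating 2 times and applying the sign gives 2*s*(s^2 - 12)/(s^2 + 4)^3.

X(s) = 2*s*(s^2 - 12)/(s^2 + 4)^3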